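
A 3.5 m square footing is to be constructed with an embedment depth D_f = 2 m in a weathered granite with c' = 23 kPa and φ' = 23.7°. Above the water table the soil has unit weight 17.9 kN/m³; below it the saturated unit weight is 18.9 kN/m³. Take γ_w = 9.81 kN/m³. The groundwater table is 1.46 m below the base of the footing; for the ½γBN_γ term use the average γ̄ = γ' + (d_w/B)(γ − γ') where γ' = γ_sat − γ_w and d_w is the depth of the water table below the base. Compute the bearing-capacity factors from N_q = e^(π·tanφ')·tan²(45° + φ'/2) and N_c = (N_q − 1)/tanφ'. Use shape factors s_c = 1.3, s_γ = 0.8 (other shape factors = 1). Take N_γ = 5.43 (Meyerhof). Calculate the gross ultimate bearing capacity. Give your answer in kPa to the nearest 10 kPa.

tan23.7° = 0.439, so N_q = e^(π×0.439)·tan²(56.85°) = 3.971 × 2.344 = 9.31.
N_c = (9.31 − 1)/tan23.7° = 18.93.
Effective surcharge at the founding depth q = γ·D_f = 17.9 × 2 = 35.8 kPa.
With d_w = 1.46 m < B, γ̄ = 9.09 + (1.46/3.5) × (17.9 − 9.09) = 12.765 kN/m³.
q_ult = c·N_c·s_c + q·N_q + 0.5·γ·B·N_γ·s_γ
     = 23 × 18.929 × 1.3 + 35.8 × 9.3092 + 0.5 × 12.765 × 3.5 × 5.43 × 0.8
     = 565.97 + 333.27 + 97.04 = 996.28 kPa.

q_ult ≈ 1000 kPa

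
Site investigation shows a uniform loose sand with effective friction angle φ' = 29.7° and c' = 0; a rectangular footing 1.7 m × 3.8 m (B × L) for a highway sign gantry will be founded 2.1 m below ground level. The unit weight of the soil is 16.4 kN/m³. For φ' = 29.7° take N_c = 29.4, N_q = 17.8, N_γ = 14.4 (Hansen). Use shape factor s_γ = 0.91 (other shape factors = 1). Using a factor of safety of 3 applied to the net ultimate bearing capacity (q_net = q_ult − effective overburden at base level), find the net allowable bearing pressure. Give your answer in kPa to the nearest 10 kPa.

q_all(net) ≈ 250 kPa

Overburden at base level: q = 16.4 × 2.1 = 34.44 kPa.
Surcharge term q·N_q = 34.44 × 17.8 = 613.03 kPa; self-weight term 0.5·γ·B·N_γ·s_γ = 0.5 × 16.4 × 1.7 × 14.4 × 0.91 = 182.67 kPa.
q_ult = 613.03 + 182.67 = 795.7 kPa.
Net ultimate: q_net = 795.7 − 34.44 = 761.26 kPa.
q_all(net) = 761.26 / 3 = 253.75 kPa.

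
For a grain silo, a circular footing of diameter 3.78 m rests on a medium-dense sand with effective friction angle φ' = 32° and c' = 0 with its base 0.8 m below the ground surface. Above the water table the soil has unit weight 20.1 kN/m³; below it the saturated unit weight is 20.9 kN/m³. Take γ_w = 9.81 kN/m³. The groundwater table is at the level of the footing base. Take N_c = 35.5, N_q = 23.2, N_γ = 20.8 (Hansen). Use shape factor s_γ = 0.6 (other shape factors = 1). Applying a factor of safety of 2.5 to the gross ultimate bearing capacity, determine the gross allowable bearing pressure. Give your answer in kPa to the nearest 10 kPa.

Overburden at base level: q = 20.1 × 0.8 = 16.08 kPa.
Below the base the soil is submerged, so the ½γBN_γ term uses γ' = 20.9 − 9.81 = 11.09 kN/m³.
Surcharge term q·N_q = 16.08 × 23.2 = 373.06 kPa; self-weight term 0.5·γ·B·N_γ·s_γ = 0.5 × 11.09 × 3.78 × 20.8 × 0.6 = 261.58 kPa.
q_ult = 373.06 + 261.58 = 634.64 kPa.
q_all = q_ult / FS = 634.64 / 2.5 = 253.86 kPa.

q_all ≈ 250 kPa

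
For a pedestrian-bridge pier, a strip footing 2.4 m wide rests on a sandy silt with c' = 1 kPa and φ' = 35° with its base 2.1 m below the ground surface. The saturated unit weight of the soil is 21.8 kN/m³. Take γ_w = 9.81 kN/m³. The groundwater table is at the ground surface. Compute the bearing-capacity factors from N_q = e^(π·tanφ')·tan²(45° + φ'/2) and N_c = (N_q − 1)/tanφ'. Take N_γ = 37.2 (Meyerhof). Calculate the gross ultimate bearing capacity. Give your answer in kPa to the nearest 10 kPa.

q_ult ≈ 1420 kPa

tan35° = 0.7002, so N_q = e^(π×0.7002)·tan²(62.5°) = 9.023 × 3.69 = 33.3.
N_c = (33.3 − 1)/tan35° = 46.12.
Water table at ground surface, so effective unit weight γ' = 21.8 − 9.81 = 11.99 kN/m³ is used throughout; overburden q = 11.99 × 2.1 = 25.179 kPa; the same γ' applies in the ½γBN_γ term.
Cohesion term c·N_c = 1 × 46.124 = 46.124 kPa; surcharge term q·N_q = 25.179 × 33.296 = 838.36 kPa; self-weight term 0.5·γ·B·N_γ = 0.5 × 11.99 × 2.4 × 37.2 = 535.23 kPa.
q_ult = 46.124 + 838.36 + 535.23 = 1419.7 kPa.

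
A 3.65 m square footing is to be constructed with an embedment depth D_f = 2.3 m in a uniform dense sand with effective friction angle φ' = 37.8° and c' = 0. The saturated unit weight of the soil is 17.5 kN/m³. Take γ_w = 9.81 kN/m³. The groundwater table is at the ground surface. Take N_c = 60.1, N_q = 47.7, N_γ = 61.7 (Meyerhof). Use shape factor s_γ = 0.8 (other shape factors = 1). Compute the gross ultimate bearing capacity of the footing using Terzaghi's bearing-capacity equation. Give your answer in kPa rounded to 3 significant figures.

Water table at ground surface, so effective unit weight γ' = 17.5 − 9.81 = 7.69 kN/m³ is used throughout; overburden q = 7.69 × 2.3 = 17.687 kPa; the same γ' applies in the ½γBN_γ term.
Surcharge term q·N_q = 17.687 × 47.7 = 843.67 kPa; self-weight term 0.5·γ·B·N_γ·s_γ = 0.5 × 7.69 × 3.65 × 61.7 × 0.8 = 692.73 kPa.
q_ult = 843.67 + 692.73 = 1536.4 kPa.

q_ult ≈ 1540 kPa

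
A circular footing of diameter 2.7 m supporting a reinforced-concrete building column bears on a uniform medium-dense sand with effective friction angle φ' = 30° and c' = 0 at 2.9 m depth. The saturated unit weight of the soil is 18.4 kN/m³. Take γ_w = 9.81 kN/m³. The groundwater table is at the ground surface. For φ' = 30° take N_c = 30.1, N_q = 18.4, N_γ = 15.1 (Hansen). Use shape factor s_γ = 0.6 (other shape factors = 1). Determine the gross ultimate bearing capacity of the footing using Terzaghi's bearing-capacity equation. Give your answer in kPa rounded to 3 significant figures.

γ' = 18.4 − 9.81 = 8.59 kN/m³ (submerged throughout). q = 8.59 × 2.9 = 24.911 kPa; the same γ' applies in the ½γBN_γ term.
q·N_q = 24.911 × 18.4 = 458.36 kPa
0.5·γ·B·N_γ·s_γ = 0.5 × 8.59 × 2.7 × 15.1 × 0.6 = 105.06 kPa
q_ult = 458.36 + 105.06 = 563.43 kPa.

q_ult ≈ 563 kPa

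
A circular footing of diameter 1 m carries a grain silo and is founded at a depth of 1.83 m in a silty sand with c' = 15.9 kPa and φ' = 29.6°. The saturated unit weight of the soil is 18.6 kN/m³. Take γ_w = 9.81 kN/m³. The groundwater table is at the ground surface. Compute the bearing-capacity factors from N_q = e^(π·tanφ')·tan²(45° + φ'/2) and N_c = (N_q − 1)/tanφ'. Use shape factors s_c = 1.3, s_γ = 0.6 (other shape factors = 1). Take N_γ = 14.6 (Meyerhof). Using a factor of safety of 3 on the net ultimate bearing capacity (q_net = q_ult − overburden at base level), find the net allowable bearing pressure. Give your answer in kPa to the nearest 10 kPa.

N_q = e^(π·tan29.6°)·tan²(59.8°) = 17.59; N_c = (N_q − 1)/tanφ' = 29.2.
With the water table at the surface the whole profile is submerged: γ' = 18.6 − 9.81 = 8.79 kN/m³, so q = γ'·D_f = 16.086 kPa; the same γ' applies in the ½γBN_γ term.
q_ult = c·N_c·s_c + q·N_q + 0.5·γ·B·N_γ·s_γ
     = 15.9 × 29.199 × 1.3 + 16.086 × 17.588 + 0.5 × 8.79 × 1 × 14.6 × 0.6
     = 603.55 + 282.91 + 38.5 = 924.96 kPa.
q_net = 924.96 − 16.086 = 908.88 kPa.
q_all(net) = 908.88 / 3 = 302.96 kPa.

q_all(net) ≈ 300 kPa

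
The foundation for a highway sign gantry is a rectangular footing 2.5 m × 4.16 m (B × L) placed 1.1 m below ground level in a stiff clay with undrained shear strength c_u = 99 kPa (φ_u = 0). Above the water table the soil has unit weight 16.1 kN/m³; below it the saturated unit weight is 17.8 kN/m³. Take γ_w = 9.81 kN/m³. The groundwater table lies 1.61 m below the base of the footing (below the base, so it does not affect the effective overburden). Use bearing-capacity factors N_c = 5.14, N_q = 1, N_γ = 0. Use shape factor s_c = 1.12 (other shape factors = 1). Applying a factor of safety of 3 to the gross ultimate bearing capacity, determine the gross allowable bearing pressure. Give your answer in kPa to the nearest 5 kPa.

Overburden at base level: q = 16.1 × 1.1 = 17.71 kPa.
Cohesion term c·N_c·s_c = 99 × 5.14 × 1.12 = 569.92 kPa; surcharge term q·N_q = 17.71 × 1 = 17.71 kPa.
q_ult = 569.92 + 17.71 = 587.63 kPa.
q_all = q_ult / FS = 587.63 / 3 = 195.88 kPa.

q_all ≈ 195 kPa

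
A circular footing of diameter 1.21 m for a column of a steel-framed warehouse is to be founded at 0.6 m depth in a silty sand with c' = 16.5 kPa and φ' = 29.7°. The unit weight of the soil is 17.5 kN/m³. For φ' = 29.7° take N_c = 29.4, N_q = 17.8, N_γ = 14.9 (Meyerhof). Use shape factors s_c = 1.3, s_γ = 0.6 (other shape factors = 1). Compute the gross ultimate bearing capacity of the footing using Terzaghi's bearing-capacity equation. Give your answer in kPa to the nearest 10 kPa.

q_ult ≈ 910 kPa

Effective surcharge at the founding depth q = γ·D_f = 17.5 × 0.6 = 10.5 kPa.
q_ult = c·N_c·s_c + q·N_q + 0.5·γ·B·N_γ·s_γ
     = 16.5 × 29.4 × 1.3 + 10.5 × 17.8 + 0.5 × 17.5 × 1.21 × 14.9 × 0.6
     = 630.63 + 186.9 + 94.652 = 912.18 kPa.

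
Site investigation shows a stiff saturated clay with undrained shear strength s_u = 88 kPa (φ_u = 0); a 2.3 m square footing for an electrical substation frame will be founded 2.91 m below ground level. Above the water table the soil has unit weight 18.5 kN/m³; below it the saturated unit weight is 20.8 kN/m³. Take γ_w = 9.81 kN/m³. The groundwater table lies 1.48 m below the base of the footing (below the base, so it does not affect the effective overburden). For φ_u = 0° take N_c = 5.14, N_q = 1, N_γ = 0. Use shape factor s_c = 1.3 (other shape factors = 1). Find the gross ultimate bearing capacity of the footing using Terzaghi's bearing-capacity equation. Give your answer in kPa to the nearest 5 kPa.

q_ult ≈ 640 kPa

Effective surcharge at the founding depth q = γ·D_f = 18.5 × 2.91 = 53.835 kPa.
q_ult = c·N_c·s_c + q·N_q
     = 88 × 5.14 × 1.3 + 53.835 × 1
     = 588.02 + 53.835 = 641.85 kPa.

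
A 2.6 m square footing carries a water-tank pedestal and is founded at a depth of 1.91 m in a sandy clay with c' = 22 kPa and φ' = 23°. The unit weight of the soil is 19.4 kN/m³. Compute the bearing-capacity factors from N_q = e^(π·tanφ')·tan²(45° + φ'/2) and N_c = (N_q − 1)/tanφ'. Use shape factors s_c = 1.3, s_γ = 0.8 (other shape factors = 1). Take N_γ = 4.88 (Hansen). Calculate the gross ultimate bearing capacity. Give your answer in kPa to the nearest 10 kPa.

tan23° = 0.4245, so N_q = e^(π×0.4245)·tan²(56.5°) = 3.794 × 2.283 = 8.66.
N_c = (8.66 − 1)/tan23° = 18.05.
Overburden at base level: q = 19.4 × 1.91 = 37.054 kPa.
Cohesion term c·N_c·s_c = 22 × 18.049 × 1.3 = 516.19 kPa; surcharge term q·N_q = 37.054 × 8.6612 = 320.93 kPa; self-weight term 0.5·γ·B·N_γ·s_γ = 0.5 × 19.4 × 2.6 × 4.88 × 0.8 = 98.459 kPa.
q_ult = 516.19 + 320.93 + 98.459 = 935.58 kPa.

q_ult ≈ 940 kPa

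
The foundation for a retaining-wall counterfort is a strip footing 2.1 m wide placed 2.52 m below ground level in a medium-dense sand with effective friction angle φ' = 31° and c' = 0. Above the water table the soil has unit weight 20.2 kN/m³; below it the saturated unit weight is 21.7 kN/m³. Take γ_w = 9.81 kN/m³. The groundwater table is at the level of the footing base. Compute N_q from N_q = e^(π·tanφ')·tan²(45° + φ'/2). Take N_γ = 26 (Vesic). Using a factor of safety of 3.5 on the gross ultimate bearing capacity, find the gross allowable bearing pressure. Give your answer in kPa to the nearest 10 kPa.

q_all ≈ 390 kPa

N_q = e^(π·tan31°)·tan²(60.5°) = 20.63.
Effective surcharge at the founding depth q = γ·D_f = 20.2 × 2.52 = 50.904 kPa.
The water table coincides with the base, so in the self-weight term γ → γ' = 11.89 kN/m³.
q_ult = q·N_q + 0.5·γ·B·N_γ
     = 50.904 × 20.631 + 0.5 × 11.89 × 2.1 × 26
     = 1050.2 + 324.6 = 1374.8 kPa.
q_all = 1374.8 / 3.5 = 392.8 kPa.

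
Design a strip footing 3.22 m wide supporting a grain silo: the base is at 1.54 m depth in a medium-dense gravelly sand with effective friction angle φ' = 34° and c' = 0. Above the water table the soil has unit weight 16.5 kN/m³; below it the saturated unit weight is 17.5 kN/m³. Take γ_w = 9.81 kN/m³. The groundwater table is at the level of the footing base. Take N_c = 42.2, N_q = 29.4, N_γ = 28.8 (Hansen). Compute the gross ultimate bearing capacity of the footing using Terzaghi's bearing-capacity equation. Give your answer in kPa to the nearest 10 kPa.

q_ult ≈ 1100 kPa

q = γ·D_f = 16.5 × 1.54 = 25.41 kPa.
For the ½γBN_γ term take γ' = 17.5 − 9.81 = 7.69 kN/m³ (soil below base is submerged).
q·N_q = 25.41 × 29.4 = 747.05 kPa
0.5·γ·B·N_γ = 0.5 × 7.69 × 3.22 × 28.8 = 356.57 kPa
q_ult = 747.05 + 356.57 = 1103.6 kPa.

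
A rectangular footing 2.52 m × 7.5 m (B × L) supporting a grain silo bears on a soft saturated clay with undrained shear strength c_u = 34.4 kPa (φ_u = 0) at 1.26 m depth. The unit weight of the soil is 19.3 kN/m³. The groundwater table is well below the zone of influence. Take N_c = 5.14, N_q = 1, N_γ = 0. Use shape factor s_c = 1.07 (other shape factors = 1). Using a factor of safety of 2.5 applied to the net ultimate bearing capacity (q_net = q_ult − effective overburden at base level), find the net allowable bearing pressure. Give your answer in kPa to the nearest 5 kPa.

q_all(net) ≈ 75 kPa

Effective surcharge at the founding depth q = γ·D_f = 19.3 × 1.26 = 24.318 kPa.
q_ult = c·N_c·s_c + q·N_q
     = 34.4 × 5.14 × 1.07 + 24.318 × 1
     = 189.19 + 24.318 = 213.51 kPa.
Net ultimate: q_net = 213.51 − 24.318 = 189.19 kPa.
q_all(net) = 189.19 / 2.5 = 75.677 kPa.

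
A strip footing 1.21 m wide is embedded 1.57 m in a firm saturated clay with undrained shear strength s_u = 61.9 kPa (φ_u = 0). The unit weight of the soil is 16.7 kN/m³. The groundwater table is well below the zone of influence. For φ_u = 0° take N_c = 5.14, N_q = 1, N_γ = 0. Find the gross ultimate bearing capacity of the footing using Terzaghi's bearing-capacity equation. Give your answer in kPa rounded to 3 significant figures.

Effective surcharge at the founding depth q = γ·D_f = 16.7 × 1.57 = 26.219 kPa.
q_ult = c·N_c + q·N_q
     = 61.9 × 5.14 + 26.219 × 1
     = 318.17 + 26.219 = 344.38 kPa.

q_ult ≈ 344 kPa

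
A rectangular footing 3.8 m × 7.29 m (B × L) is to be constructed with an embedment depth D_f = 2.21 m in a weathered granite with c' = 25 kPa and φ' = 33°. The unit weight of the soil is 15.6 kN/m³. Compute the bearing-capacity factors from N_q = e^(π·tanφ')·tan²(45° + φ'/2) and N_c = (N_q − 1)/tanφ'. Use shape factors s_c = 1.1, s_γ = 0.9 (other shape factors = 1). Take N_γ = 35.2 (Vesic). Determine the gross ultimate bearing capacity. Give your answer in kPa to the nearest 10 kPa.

q_ult ≈ 2900 kPa

tan33° = 0.6494, so N_q = e^(π×0.6494)·tan²(61.5°) = 7.692 × 3.392 = 26.09.
N_c = (26.09 − 1)/tan33° = 38.64.
Effective surcharge at the founding depth q = γ·D_f = 15.6 × 2.21 = 34.476 kPa.
q_ult = c·N_c·s_c + q·N_q + 0.5·γ·B·N_γ·s_γ
     = 25 × 38.638 × 1.1 + 34.476 × 26.092 + 0.5 × 15.6 × 3.8 × 35.2 × 0.9
     = 1062.6 + 899.55 + 939 = 2901.1 kPa.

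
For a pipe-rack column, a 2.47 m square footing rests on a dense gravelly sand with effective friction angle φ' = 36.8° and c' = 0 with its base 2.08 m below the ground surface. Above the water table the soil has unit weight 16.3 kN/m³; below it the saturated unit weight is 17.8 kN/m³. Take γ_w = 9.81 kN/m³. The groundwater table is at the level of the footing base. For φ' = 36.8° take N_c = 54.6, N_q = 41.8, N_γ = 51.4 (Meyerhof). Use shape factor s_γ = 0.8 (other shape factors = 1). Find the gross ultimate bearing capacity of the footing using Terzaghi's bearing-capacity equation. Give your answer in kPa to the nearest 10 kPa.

Overburden at base level: q = 16.3 × 2.08 = 33.904 kPa.
Below the base the soil is submerged, so the ½γBN_γ term uses γ' = 17.8 − 9.81 = 7.99 kN/m³.
Surcharge term q·N_q = 33.904 × 41.8 = 1417.2 kPa; self-weight term 0.5·γ·B·N_γ·s_γ = 0.5 × 7.99 × 2.47 × 51.4 × 0.8 = 405.76 kPa.
q_ult = 1417.2 + 405.76 = 1822.9 kPa.

q_ult ≈ 1820 kPa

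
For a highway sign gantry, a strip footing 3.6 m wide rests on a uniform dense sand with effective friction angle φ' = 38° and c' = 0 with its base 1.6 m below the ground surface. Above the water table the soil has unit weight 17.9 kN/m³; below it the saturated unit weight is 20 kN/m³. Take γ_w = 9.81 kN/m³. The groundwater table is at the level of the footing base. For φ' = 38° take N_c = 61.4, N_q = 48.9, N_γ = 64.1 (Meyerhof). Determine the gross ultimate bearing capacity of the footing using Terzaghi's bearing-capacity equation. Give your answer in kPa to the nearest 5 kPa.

q_ult ≈ 2575 kPa

Effective surcharge at the founding depth q = γ·D_f = 17.9 × 1.6 = 28.64 kPa.
The water table coincides with the base, so in the self-weight term γ → γ' = 10.19 kN/m³.
q_ult = q·N_q + 0.5·γ·B·N_γ
     = 28.64 × 48.9 + 0.5 × 10.19 × 3.6 × 64.1
     = 1400.5 + 1175.7 = 2576.2 kPa.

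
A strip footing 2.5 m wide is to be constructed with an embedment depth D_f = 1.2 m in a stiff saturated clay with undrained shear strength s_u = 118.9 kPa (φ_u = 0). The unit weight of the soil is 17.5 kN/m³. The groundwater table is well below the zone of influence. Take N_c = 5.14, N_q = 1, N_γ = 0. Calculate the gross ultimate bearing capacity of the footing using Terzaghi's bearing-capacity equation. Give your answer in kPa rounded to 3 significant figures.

q_ult ≈ 632 kPa

q = γ·D_f = 17.5 × 1.2 = 21 kPa.
c·N_c = 118.9 × 5.14 = 611.15 kPa
q·N_q = 21 × 1 = 21 kPa
q_ult = 611.15 + 21 = 632.15 kPa.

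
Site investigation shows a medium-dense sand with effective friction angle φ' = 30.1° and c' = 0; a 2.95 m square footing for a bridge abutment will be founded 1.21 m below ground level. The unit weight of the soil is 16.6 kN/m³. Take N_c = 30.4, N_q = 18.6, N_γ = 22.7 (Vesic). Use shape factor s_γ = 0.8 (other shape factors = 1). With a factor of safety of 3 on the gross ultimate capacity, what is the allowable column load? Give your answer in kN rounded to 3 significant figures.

P_all ≈ 2370 kN

Overburden at base level: q = 16.6 × 1.21 = 20.086 kPa.
Surcharge term q·N_q = 20.086 × 18.6 = 373.6 kPa; self-weight term 0.5·γ·B·N_γ·s_γ = 0.5 × 16.6 × 2.95 × 22.7 × 0.8 = 444.65 kPa.
q_ult = 373.6 + 444.65 = 818.25 kPa.
Gross allowable pressure q_all = 818.25 / 3 = 272.75 kPa.
Footing area = 8.7025 m², so allowable column load = 272.75 × 8.7025 = 2373.6 kN.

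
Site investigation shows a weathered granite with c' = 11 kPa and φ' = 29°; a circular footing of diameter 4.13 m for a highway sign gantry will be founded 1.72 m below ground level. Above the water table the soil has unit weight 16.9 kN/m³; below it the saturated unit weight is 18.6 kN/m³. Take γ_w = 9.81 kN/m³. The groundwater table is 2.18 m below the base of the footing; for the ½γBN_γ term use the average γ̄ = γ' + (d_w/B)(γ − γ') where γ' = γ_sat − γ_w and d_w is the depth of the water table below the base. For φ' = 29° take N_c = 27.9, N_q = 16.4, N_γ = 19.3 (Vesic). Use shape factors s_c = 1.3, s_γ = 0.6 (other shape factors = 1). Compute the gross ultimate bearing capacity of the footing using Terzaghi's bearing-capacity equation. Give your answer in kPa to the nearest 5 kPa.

q = γ·D_f = 16.9 × 1.72 = 29.068 kPa.
γ' = 8.79 kN/m³; averaging over the depth B below the base, γ̄ = γ' + (d_w/B)(γ − γ') = 13.071 kN/m³.
c·N_c·s_c = 11 × 27.9 × 1.3 = 398.97 kPa
q·N_q = 29.068 × 16.4 = 476.72 kPa
0.5·γ·B·N_γ·s_γ = 0.5 × 13.071 × 4.13 × 19.3 × 0.6 = 312.56 kPa
q_ult = 398.97 + 476.72 + 312.56 = 1188.2 kPa.

q_ult ≈ 1190 kPa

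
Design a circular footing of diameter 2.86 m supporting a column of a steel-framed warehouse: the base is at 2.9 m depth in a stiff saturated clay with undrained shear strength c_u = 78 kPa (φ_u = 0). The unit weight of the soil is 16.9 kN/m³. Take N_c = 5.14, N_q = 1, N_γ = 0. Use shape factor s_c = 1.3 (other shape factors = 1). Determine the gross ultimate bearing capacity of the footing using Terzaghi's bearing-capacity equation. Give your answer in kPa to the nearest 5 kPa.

q = γ·D_f = 16.9 × 2.9 = 49.01 kPa.
c·N_c·s_c = 78 × 5.14 × 1.3 = 521.2 kPa
q·N_q = 49.01 × 1 = 49.01 kPa
q_ult = 521.2 + 49.01 = 570.21 kPa.

q_ult ≈ 570 kPa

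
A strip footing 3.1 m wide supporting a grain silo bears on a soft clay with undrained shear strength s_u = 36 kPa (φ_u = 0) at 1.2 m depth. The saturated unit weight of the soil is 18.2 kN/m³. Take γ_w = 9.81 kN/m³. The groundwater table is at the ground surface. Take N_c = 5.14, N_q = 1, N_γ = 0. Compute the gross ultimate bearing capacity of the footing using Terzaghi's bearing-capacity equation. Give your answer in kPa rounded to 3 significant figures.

With the water table at the surface the whole profile is submerged: γ' = 18.2 − 9.81 = 8.39 kN/m³, so q = γ'·D_f = 10.068 kPa.
q_ult = c·N_c + q·N_q
     = 36 × 5.14 + 10.068 × 1
     = 185.04 + 10.068 = 195.11 kPa.

q_ult ≈ 195 kPa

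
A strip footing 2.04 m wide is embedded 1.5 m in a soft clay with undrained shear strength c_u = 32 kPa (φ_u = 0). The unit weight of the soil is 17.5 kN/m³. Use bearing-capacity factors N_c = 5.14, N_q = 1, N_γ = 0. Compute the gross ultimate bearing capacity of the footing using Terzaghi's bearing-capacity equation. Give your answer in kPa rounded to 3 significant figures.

q = γ·D_f = 17.5 × 1.5 = 26.25 kPa.
c·N_c = 32 × 5.14 = 164.48 kPa
q·N_q = 26.25 × 1 = 26.25 kPa
q_ult = 164.48 + 26.25 = 190.73 kPa.

q_ult ≈ 191 kPa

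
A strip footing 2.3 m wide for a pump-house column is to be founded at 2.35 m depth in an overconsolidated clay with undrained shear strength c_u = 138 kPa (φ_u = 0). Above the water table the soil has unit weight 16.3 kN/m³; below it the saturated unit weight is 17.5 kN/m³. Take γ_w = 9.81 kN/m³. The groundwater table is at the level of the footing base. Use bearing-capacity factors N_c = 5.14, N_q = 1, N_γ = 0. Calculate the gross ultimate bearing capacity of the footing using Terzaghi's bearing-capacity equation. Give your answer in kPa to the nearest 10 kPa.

q_ult ≈ 750 kPa

Effective surcharge at the founding depth q = γ·D_f = 16.3 × 2.35 = 38.305 kPa.
q_ult = c·N_c + q·N_q
     = 138 × 5.14 + 38.305 × 1
     = 709.32 + 38.305 = 747.62 kPa.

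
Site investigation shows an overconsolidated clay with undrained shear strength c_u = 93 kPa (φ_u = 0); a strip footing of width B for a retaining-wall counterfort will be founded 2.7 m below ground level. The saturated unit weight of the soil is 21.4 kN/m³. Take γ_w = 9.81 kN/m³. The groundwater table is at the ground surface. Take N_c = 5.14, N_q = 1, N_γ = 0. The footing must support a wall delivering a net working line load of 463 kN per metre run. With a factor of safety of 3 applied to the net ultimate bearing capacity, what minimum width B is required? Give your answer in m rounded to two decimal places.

B = 2.91 m

Water table at ground surface, so effective unit weight γ' = 21.4 − 9.81 = 11.59 kN/m³ is used throughout; overburden q = 11.59 × 2.7 = 31.293 kPa.
Cohesion term c·N_c = 93 × 5.14 = 478.02 kPa; surcharge term q·N_q = 31.293 × 1 = 31.293 kPa.
q_ult = 478.02 + 31.293 = 509.31 kPa.
For φ = 0 the ½γBN_γ term vanishes, so q_ult is independent of B. q_net = 509.31 − 31.293 = 478.02 kPa; q_all(net) = 478.02/3 = 159.34 kPa.
Required width B = w / q_all(net) = 463 / 159.34 = 2.906 m.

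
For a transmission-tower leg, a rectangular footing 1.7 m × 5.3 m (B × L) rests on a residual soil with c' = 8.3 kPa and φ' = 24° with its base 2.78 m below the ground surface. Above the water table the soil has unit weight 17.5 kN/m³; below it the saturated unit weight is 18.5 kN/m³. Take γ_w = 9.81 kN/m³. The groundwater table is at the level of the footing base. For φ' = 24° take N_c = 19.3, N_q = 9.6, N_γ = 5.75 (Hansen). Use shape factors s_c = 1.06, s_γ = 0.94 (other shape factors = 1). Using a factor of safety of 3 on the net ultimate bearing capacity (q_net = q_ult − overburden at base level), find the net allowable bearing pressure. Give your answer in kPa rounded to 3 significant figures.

q_all(net) ≈ 209 kPa

Effective surcharge at the founding depth q = γ·D_f = 17.5 × 2.78 = 48.65 kPa.
The water table coincides with the base, so in the self-weight term γ → γ' = 8.69 kN/m³.
q_ult = c·N_c·s_c + q·N_q + 0.5·γ·B·N_γ·s_γ
     = 8.3 × 19.3 × 1.06 + 48.65 × 9.6 + 0.5 × 8.69 × 1.7 × 5.75 × 0.94
     = 169.8 + 467.04 + 39.924 = 676.77 kPa.
q_net = 676.77 − 48.65 = 628.12 kPa.
q_all(net) = 628.12 / 3 = 209.37 kPa.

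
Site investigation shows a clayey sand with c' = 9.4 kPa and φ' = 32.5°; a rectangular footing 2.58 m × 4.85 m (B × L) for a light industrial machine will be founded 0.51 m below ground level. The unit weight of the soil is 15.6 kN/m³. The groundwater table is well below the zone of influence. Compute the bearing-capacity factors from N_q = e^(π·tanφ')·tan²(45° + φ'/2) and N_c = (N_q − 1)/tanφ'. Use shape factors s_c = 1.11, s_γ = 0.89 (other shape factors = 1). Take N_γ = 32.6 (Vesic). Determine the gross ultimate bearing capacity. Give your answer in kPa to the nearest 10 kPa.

q_ult ≈ 1170 kPa

tan32.5° = 0.6371, so N_q = e^(π×0.6371)·tan²(61.25°) = 7.4 × 3.322 = 24.58.
N_c = (24.58 − 1)/tan32.5° = 37.02.
q = γ·D_f = 15.6 × 0.51 = 7.956 kPa.
c·N_c·s_c = 9.4 × 37.02 × 1.11 = 386.27 kPa
q·N_q = 7.956 × 24.585 = 195.59 kPa
0.5·γ·B·N_γ·s_γ = 0.5 × 15.6 × 2.58 × 32.6 × 0.89 = 583.88 kPa
q_ult = 386.27 + 195.59 + 583.88 = 1165.7 kPa.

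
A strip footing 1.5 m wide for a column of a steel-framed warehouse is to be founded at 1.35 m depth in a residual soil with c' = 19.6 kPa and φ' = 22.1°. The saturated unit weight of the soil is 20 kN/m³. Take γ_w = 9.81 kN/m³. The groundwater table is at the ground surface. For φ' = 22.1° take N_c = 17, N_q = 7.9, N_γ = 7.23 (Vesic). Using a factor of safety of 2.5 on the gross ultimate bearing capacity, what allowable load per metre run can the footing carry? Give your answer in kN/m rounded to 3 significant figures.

≈ 298 kN/m

γ' = 20 − 9.81 = 10.19 kN/m³ (submerged throughout). q = 10.19 × 1.35 = 13.757 kPa; the same γ' applies in the ½γBN_γ term.
c·N_c = 19.6 × 17 = 333.2 kPa
q·N_q = 13.757 × 7.9 = 108.68 kPa
0.5·γ·B·N_γ = 0.5 × 10.19 × 1.5 × 7.23 = 55.255 kPa
q_ult = 333.2 + 108.68 + 55.255 = 497.13 kPa.
Gross allowable pressure q_all = 497.13 / 2.5 = 198.85 kPa.
Allowable wall load = q_all × B = 198.85 × 1.5 = 298.28 kN per metre run.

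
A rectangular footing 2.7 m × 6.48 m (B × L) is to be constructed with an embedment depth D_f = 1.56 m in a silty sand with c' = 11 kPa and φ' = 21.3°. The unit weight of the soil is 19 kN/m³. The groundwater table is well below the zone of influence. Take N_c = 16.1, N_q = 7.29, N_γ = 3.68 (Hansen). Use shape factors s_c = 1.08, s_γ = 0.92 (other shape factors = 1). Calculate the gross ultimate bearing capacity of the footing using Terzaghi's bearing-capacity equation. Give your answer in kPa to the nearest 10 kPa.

Overburden at base level: q = 19 × 1.56 = 29.64 kPa.
Cohesion term c·N_c·s_c = 11 × 16.1 × 1.08 = 191.27 kPa; surcharge term q·N_q = 29.64 × 7.29 = 216.08 kPa; self-weight term 0.5·γ·B·N_γ·s_γ = 0.5 × 19 × 2.7 × 3.68 × 0.92 = 86.841 kPa.
q_ult = 191.27 + 216.08 + 86.841 = 494.18 kPa.

q_ult ≈ 490 kPa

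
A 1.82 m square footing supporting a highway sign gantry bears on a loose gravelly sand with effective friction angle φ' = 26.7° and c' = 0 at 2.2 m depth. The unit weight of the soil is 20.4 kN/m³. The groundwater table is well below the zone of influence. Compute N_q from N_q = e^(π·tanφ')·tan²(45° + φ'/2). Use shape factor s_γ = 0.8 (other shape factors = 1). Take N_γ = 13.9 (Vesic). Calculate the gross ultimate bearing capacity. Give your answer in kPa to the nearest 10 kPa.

q_ult ≈ 780 kPa

tan26.7° = 0.5029, so N_q = e^(π×0.5029)·tan²(58.35°) = 4.855 × 2.632 = 12.78.
Overburden at base level: q = 20.4 × 2.2 = 44.88 kPa.
Surcharge term q·N_q = 44.88 × 12.778 = 573.49 kPa; self-weight term 0.5·γ·B·N_γ·s_γ = 0.5 × 20.4 × 1.82 × 13.9 × 0.8 = 206.43 kPa.
q_ult = 573.49 + 206.43 = 779.92 kPa.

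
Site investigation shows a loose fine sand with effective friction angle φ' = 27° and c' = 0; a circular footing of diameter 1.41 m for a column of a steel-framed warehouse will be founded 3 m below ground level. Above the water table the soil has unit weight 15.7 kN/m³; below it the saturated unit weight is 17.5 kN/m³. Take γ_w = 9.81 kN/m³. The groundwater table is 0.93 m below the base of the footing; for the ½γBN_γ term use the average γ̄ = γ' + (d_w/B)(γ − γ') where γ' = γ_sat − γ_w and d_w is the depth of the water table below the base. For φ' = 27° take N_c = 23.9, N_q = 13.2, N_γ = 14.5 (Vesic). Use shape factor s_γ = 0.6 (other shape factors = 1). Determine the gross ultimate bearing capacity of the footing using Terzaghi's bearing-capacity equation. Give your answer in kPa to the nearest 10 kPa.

q_ult ≈ 700 kPa

Effective surcharge at the founding depth q = γ·D_f = 15.7 × 3 = 47.1 kPa.
With d_w = 0.93 m < B, γ̄ = 7.69 + (0.93/1.41) × (15.7 − 7.69) = 12.973 kN/m³.
q_ult = q·N_q + 0.5·γ·B·N_γ·s_γ
     = 47.1 × 13.2 + 0.5 × 12.973 × 1.41 × 14.5 × 0.6
     = 621.72 + 79.571 = 701.29 kPa.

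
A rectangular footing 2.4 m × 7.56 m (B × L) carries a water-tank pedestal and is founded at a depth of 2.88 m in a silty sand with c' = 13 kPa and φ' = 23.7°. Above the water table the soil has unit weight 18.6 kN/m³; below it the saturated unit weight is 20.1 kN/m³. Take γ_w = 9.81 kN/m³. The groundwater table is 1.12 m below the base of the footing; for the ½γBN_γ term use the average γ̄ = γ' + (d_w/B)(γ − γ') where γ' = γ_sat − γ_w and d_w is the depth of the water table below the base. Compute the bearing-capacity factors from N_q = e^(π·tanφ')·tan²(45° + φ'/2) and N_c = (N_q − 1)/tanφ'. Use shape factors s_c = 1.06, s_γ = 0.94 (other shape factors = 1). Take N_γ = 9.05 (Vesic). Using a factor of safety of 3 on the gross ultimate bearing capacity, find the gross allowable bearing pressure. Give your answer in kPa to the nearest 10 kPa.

N_q = e^(π·tan23.7°)·tan²(56.85°) = 9.31; N_c = (N_q − 1)/tanφ' = 18.93.
Overburden at base level: q = 18.6 × 2.88 = 53.568 kPa.
The water table is 1.12 m below the base (< B = 2.4 m), so the ½γBN_γ term uses γ̄ = γ' + (d_w/B)(γ − γ') = 10.29 + (1.12/2.4)(18.6 − 10.29) = 14.168 kN/m³.
Cohesion term c·N_c·s_c = 13 × 18.929 × 1.06 = 260.84 kPa; surcharge term q·N_q = 53.568 × 9.3092 = 498.67 kPa; self-weight term 0.5·γ·B·N_γ·s_γ = 0.5 × 14.168 × 2.4 × 9.05 × 0.94 = 144.63 kPa.
q_ult = 260.84 + 498.67 + 144.63 = 904.15 kPa.
q_all = 904.15 / 3 = 301.38 kPa.

q_all ≈ 300 kPa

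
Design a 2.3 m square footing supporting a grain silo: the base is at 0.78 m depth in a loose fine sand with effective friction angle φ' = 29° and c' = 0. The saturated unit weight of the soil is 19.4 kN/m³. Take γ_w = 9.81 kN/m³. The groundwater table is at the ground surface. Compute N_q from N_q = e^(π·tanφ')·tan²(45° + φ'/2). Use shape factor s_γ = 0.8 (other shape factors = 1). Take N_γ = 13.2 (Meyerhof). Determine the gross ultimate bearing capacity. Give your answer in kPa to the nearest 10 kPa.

q_ult ≈ 240 kPa

tan29° = 0.5543, so N_q = e^(π×0.5543)·tan²(59.5°) = 5.705 × 2.882 = 16.44.
γ' = 19.4 − 9.81 = 9.59 kN/m³ (submerged throughout). q = 9.59 × 0.78 = 7.4802 kPa; the same γ' applies in the ½γBN_γ term.
q·N_q = 7.4802 × 16.443 = 123 kPa
0.5·γ·B·N_γ·s_γ = 0.5 × 9.59 × 2.3 × 13.2 × 0.8 = 116.46 kPa
q_ult = 123 + 116.46 = 239.46 kPa.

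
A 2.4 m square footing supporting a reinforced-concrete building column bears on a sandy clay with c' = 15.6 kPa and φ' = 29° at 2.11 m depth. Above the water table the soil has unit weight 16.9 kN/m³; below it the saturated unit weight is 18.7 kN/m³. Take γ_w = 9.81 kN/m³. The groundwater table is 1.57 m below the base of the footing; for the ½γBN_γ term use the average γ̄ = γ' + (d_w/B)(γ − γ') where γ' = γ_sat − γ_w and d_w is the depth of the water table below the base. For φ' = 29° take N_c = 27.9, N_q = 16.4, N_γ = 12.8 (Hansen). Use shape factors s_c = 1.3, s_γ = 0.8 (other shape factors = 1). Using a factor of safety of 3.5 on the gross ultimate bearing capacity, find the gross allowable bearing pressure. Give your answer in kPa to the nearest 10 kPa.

q_all ≈ 380 kPa

Effective surcharge at the founding depth q = γ·D_f = 16.9 × 2.11 = 35.659 kPa.
With d_w = 1.57 m < B, γ̄ = 8.89 + (1.57/2.4) × (16.9 − 8.89) = 14.13 kN/m³.
q_ult = c·N_c·s_c + q·N_q + 0.5·γ·B·N_γ·s_γ
     = 15.6 × 27.9 × 1.3 + 35.659 × 16.4 + 0.5 × 14.13 × 2.4 × 12.8 × 0.8
     = 565.81 + 584.81 + 173.63 = 1324.2 kPa.
q_all = 1324.2 / 3.5 = 378.36 kPa.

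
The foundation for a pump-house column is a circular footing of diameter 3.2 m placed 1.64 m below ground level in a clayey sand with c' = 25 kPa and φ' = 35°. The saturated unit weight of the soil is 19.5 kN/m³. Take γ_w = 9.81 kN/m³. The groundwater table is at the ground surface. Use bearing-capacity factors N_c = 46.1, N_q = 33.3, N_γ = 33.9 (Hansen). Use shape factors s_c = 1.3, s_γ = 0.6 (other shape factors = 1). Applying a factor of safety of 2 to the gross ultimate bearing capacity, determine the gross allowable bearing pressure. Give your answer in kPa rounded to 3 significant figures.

q_all ≈ 1170 kPa

With the water table at the surface the whole profile is submerged: γ' = 19.5 − 9.81 = 9.69 kN/m³, so q = γ'·D_f = 15.892 kPa; the same γ' applies in the ½γBN_γ term.
q_ult = c·N_c·s_c + q·N_q + 0.5·γ·B·N_γ·s_γ
     = 25 × 46.1 × 1.3 + 15.892 × 33.3 + 0.5 × 9.69 × 3.2 × 33.9 × 0.6
     = 1498.2 + 529.19 + 315.35 = 2342.8 kPa.
q_all = q_ult / FS = 2342.8 / 2 = 1171.4 kPa.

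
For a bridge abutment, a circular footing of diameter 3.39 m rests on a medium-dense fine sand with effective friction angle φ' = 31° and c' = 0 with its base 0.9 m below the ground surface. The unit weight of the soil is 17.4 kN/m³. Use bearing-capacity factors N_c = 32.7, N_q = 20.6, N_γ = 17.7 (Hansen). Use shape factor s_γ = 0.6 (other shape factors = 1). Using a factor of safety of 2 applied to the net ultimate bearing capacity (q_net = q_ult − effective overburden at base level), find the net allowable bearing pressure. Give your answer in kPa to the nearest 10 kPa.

q_all(net) ≈ 310 kPa

Effective surcharge at the founding depth q = γ·D_f = 17.4 × 0.9 = 15.66 kPa.
q_ult = q·N_q + 0.5·γ·B·N_γ·s_γ
     = 15.66 × 20.6 + 0.5 × 17.4 × 3.39 × 17.7 × 0.6
     = 322.6 + 313.22 = 635.81 kPa.
Net ultimate: q_net = 635.81 − 15.66 = 620.15 kPa.
q_all(net) = 620.15 / 2 = 310.08 kPa.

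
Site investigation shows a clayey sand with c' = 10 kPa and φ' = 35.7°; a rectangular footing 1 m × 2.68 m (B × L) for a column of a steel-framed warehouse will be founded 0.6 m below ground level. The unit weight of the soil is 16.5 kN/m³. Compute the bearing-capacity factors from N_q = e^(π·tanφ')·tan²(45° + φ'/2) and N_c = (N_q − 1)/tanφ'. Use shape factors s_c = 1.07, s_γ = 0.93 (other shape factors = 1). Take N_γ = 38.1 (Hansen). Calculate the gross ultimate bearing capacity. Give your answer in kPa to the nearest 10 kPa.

tan35.7° = 0.7186, so N_q = e^(π×0.7186)·tan²(62.85°) = 9.559 × 3.802 = 36.35.
N_c = (36.35 − 1)/tan35.7° = 49.19.
q = γ·D_f = 16.5 × 0.6 = 9.9 kPa.
c·N_c·s_c = 10 × 49.19 × 1.07 = 526.33 kPa
q·N_q = 9.9 × 36.346 = 359.83 kPa
0.5·γ·B·N_γ·s_γ = 0.5 × 16.5 × 1 × 38.1 × 0.93 = 292.32 kPa
q_ult = 526.33 + 359.83 + 292.32 = 1178.5 kPa.

q_ult ≈ 1180 kPa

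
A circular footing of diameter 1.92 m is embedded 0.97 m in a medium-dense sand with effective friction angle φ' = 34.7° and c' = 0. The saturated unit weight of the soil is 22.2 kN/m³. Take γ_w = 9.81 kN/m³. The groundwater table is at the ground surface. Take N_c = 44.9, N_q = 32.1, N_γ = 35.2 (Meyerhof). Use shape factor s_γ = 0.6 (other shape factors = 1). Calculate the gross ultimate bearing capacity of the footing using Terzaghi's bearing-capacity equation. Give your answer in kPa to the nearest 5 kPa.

Water table at ground surface, so effective unit weight γ' = 22.2 − 9.81 = 12.39 kN/m³ is used throughout; overburden q = 12.39 × 0.97 = 12.018 kPa; the same γ' applies in the ½γBN_γ term.
Surcharge term q·N_q = 12.018 × 32.1 = 385.79 kPa; self-weight term 0.5·γ·B·N_γ·s_γ = 0.5 × 12.39 × 1.92 × 35.2 × 0.6 = 251.21 kPa.
q_ult = 385.79 + 251.21 = 637 kPa.

q_ult ≈ 635 kPa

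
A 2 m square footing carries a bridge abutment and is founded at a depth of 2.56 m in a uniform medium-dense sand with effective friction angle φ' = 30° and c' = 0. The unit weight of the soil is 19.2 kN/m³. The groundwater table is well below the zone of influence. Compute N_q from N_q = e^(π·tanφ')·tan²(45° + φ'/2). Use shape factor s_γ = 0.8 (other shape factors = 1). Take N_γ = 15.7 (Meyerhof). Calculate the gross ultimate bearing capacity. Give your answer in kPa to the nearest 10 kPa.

q_ult ≈ 1150 kPa

tan30° = 0.5774, so N_q = e^(π×0.5774)·tan²(60°) = 6.134 × 3.0 = 18.4.
q = γ·D_f = 19.2 × 2.56 = 49.152 kPa.
q·N_q = 49.152 × 18.401 = 904.45 kPa
0.5·γ·B·N_γ·s_γ = 0.5 × 19.2 × 2 × 15.7 × 0.8 = 241.15 kPa
q_ult = 904.45 + 241.15 = 1145.6 kPa.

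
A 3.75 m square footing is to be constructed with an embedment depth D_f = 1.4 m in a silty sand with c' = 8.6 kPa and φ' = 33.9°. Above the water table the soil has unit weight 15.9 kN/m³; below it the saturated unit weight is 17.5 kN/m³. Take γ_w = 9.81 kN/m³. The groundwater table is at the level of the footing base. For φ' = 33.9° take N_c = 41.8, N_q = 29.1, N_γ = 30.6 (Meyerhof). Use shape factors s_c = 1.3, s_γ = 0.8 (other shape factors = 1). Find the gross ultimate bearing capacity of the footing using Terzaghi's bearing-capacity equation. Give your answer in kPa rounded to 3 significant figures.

Effective surcharge at the founding depth q = γ·D_f = 15.9 × 1.4 = 22.26 kPa.
The water table coincides with the base, so in the self-weight term γ → γ' = 7.69 kN/m³.
q_ult = c·N_c·s_c + q·N_q + 0.5·γ·B·N_γ·s_γ
     = 8.6 × 41.8 × 1.3 + 22.26 × 29.1 + 0.5 × 7.69 × 3.75 × 30.6 × 0.8
     = 467.32 + 647.77 + 352.97 = 1468.1 kPa.

q_ult ≈ 1470 kPa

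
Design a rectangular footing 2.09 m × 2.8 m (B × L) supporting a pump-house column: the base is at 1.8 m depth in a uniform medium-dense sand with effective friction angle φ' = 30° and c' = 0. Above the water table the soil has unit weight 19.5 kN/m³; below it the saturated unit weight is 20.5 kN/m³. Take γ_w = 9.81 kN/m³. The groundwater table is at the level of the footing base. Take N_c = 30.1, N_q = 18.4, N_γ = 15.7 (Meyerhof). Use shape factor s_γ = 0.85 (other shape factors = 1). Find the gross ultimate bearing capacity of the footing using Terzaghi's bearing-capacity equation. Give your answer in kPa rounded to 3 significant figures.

Effective surcharge at the founding depth q = γ·D_f = 19.5 × 1.8 = 35.1 kPa.
The water table coincides with the base, so in the self-weight term γ → γ' = 10.69 kN/m³.
q_ult = q·N_q + 0.5·γ·B·N_γ·s_γ
     = 35.1 × 18.4 + 0.5 × 10.69 × 2.09 × 15.7 × 0.85
     = 645.84 + 149.08 = 794.92 kPa.

q_ult ≈ 795 kPa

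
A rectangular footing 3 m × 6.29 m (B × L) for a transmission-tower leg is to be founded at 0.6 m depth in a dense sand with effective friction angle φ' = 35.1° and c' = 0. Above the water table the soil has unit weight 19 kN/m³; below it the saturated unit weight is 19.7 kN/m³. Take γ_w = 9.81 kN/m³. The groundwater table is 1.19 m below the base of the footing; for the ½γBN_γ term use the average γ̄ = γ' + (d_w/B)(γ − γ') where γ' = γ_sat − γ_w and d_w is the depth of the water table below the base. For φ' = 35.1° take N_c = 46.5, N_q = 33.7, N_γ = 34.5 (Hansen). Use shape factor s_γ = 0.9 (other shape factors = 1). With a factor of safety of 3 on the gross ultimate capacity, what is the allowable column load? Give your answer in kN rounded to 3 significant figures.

Overburden at base level: q = 19 × 0.6 = 11.4 kPa.
The water table is 1.19 m below the base (< B = 3 m), so the ½γBN_γ term uses γ̄ = γ' + (d_w/B)(γ − γ') = 9.89 + (1.19/3)(19 − 9.89) = 13.504 kN/m³.
Surcharge term q·N_q = 11.4 × 33.7 = 384.18 kPa; self-weight term 0.5·γ·B·N_γ·s_γ = 0.5 × 13.504 × 3 × 34.5 × 0.9 = 628.93 kPa.
q_ult = 384.18 + 628.93 = 1013.1 kPa.
Gross allowable pressure q_all = 1013.1 / 3 = 337.7 kPa.
Footing area = 18.87 m², so allowable column load = 337.7 × 18.87 = 6372.5 kN.

P_all ≈ 6370 kN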